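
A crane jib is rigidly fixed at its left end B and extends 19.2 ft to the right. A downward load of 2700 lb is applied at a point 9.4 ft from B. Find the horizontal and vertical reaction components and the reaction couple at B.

B_x = 0, B_y = 2700 lb, M_B = 25380 lb·ft

ΣF_x = 0: B_x = 0.
ΣF_y = 0: B_y − 2700 = 0 → B_y = 2700 lb.
ΣM about B: M_B − 2700·9.4 = 0 → M_B = 25380 lb·ft.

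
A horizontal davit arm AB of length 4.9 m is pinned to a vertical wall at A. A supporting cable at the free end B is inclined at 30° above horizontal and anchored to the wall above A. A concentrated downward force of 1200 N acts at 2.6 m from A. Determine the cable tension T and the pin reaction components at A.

T = 1273 N, A_x = 1103 N, A_y = 563.3 N

ΣM about A: T·sin30°·4.9 − 1200·2.6 = 0 → T = 3120/(4.9·0.5) = 1273.47 ≈ 1273 N.
ΣF_x = 0: A_x − T·cos30° = 0 → A_x = 1273.47 × 0.866025 = 1103 N.
ΣF_y = 0: A_y + T·sin30° − 1200 = 0 → A_y = 1200 − 1273.47 × 0.5 = 563.3 N.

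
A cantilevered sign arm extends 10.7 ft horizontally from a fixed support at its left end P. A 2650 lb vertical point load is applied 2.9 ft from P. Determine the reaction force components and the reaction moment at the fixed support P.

ΣF_x = 0: P_x = 0.
ΣF_y = 0: P_y − 2650 = 0 → P_y = 2650 lb.
ΣM about P: M_P − 2650·2.9 = 0 → M_P = 7685 lb·ft.

P_x = 0, P_y = 2650 lb, M_P = 7685 lb·ft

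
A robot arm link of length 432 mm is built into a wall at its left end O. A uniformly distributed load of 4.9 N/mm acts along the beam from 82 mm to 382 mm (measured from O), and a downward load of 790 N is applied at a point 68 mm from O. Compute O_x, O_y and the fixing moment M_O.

O_x = 0, O_y = 2260 N, M_O = 394800 N·mm

Resultant of the distributed load: 4.9 × 300 = 1470 N at 232 mm from O.
ΣF_x = 0: O_x = 0.
ΣF_y = 0: O_y − 4.9·300 − 790 = 0 → O_y = 2260 N.
ΣM about O: M_O − (4.9·300)·232 − 790·68 = 0 → M_O = 394800 N·mm.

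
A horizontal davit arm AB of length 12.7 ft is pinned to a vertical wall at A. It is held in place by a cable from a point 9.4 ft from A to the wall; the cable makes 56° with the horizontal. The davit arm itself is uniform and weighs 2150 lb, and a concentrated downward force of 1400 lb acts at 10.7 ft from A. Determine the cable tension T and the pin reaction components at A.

T = 3674 lb, A_x = 2055 lb, A_y = 504.0 lb

ΣM about A: T·sin56°·9.4 − 2150·6.35 − 1400·10.7 = 0 → T = 28632.5/(9.4·0.829038) = 3674.15 ≈ 3674 lb.
ΣF_x = 0: A_x − T·cos56° = 0 → A_x = 3674.15 × 0.559193 = 2055 lb.
ΣF_y = 0: A_y + T·sin56° − 2150 − 1400 = 0 → A_y = 3550 − 3674.15 × 0.829038 = 504.0 lb.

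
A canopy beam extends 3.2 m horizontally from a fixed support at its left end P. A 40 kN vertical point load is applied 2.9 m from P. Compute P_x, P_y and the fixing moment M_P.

ΣF_x = 0: P_x = 0.
ΣF_y = 0: P_y − 40 = 0 → P_y = 40.00 kN.
ΣM about P: M_P − 40·2.9 = 0 → M_P = 116.0 kN·m.

P_x = 0, P_y = 40.00 kN, M_P = 116.0 kN·m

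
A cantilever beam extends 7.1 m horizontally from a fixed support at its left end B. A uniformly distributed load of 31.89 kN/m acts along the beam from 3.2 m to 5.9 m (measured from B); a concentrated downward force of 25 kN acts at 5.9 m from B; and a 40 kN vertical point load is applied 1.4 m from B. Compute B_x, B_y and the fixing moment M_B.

Resultant of the distributed load: 31.89 × 2.7 = 86.103 kN at 4.55 m from B.
ΣF_x = 0: B_x = 0.
ΣF_y = 0: B_y − 31.89·2.7 − 25 − 40 = 0 → B_y = 151.1 kN.
ΣM about B: M_B − (31.89·2.7)·4.55 − 25·5.9 − 40·1.4 = 0 → M_B = 595.3 kN·m.

B_x = 0, B_y = 151.1 kN, M_B = 595.3 kN·m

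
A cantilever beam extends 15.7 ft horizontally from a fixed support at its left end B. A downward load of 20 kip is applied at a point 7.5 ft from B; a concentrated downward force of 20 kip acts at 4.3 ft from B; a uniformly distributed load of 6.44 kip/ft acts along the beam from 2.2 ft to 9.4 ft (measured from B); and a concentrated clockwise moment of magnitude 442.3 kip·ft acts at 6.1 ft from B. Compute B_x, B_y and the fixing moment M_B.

Resultant of the distributed load: 6.44 × 7.2 = 46.368 kip at 5.8 ft from B.
ΣF_x = 0: B_x = 0.
ΣF_y = 0: B_y − 20 − 20 − 6.44·7.2 = 0 → B_y = 86.37 kip.
ΣM about B: M_B − 20·7.5 − 20·4.3 − (6.44·7.2)·5.8 − 442.3 = 0 → M_B = 947.2 kip·ft.

B_x = 0, B_y = 86.37 kip, M_B = 947.2 kip·ft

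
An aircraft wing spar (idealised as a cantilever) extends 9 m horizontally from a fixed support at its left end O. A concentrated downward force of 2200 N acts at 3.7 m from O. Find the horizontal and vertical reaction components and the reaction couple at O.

ΣF_x = 0: O_x = 0.
ΣF_y = 0: O_y − 2200 = 0 → O_y = 2200 N.
ΣM about O: M_O − 2200·3.7 = 0 → M_O = 8140 N·m.

O_x = 0, O_y = 2200 N, M_O = 8140 N·m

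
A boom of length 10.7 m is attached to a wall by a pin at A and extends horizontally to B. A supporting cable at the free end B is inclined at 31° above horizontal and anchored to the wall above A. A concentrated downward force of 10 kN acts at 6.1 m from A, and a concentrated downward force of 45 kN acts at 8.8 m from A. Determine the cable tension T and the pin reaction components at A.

T = 82.93 kN, A_x = 71.08 kN, A_y = 12.29 kN

ΣM about A: T·sin31°·10.7 − 10·6.1 − 45·8.8 = 0 → T = 457/(10.7·0.515038) = 82.9265 ≈ 82.93 kN.
ΣF_x = 0: A_x − T·cos31° = 0 → A_x = 82.9265 × 0.857167 = 71.08 kN.
ΣF_y = 0: A_y + T·sin31° − 10 − 45 = 0 → A_y = 55 − 82.9265 × 0.515038 = 12.29 kN.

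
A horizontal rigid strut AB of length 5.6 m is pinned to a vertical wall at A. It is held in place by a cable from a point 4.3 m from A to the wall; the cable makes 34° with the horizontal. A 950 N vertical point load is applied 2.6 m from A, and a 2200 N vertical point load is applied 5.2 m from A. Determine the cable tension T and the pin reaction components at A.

T = 5785 N, A_x = 4796 N, A_y = -84.88 N

ΣM about A: T·sin34°·4.3 − 950·2.6 − 2200·5.2 = 0 → T = 13910/(4.3·0.559193) = 5784.91 ≈ 5785 N.
ΣF_x = 0: A_x − T·cos34° = 0 → A_x = 5784.91 × 0.829038 = 4796 N.
ΣF_y = 0: A_y + T·sin34° − 950 − 2200 = 0 → A_y = 3150 − 5784.91 × 0.559193 = -84.88 N.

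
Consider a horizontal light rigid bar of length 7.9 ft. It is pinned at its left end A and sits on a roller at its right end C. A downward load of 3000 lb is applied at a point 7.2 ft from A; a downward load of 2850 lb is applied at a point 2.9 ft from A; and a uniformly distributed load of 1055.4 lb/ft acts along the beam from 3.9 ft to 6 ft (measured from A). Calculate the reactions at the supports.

Resultant of the distributed load: 1055.4 × 2.1 = 2216.34 lb at 4.95 ft from A.
Taking moments about A: C_y·7.9 − 3000·7.2 − 2850·2.9 − (1055.4·2.1)·4.95 = 0 → C_y = 40835.883/7.9 = 5169.1 ≈ 5169 lb.
ΣF_y = 0: A_y + 5169.1 − 3000 − 2850 − 1055.4·2.1 = 0 → A_y = 2897 lb.
ΣF_x = 0: no horizontal applied forces, so A_x = 0.

A_x = 0, A_y = 2897 lb, C_y = 5169 lb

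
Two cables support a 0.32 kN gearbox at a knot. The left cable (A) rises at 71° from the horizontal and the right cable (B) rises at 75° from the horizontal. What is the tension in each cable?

ΣF_x = 0: −T_A·cos71° + T_B·cos75° = 0 → T_B = 1.2579·T_A.
ΣF_y = 0: T_A·sin71° + T_B·sin75° = 0.32.
Substitute: T_A·(0.945519 + 1.2579·0.965926) = 0.32 → T_A = 0.14811 ≈ 0.1481 kN.
Then T_B = 1.2579 × 0.14811 = 0.1863 kN.

T_A = 0.1481 kN, T_B = 0.1863 kN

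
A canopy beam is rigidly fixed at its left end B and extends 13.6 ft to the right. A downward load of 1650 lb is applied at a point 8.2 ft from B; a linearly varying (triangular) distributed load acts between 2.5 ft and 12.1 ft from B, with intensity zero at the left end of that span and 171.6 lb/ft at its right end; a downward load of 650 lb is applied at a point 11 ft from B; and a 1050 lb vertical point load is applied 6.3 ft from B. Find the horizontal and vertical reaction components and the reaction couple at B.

B_x = 0, B_y = 4174 lb, M_B = 34630 lb·ft

Resultant of the triangular load: ½ × 171.6 × 9.6 = 823.68 lb, acting at 8.9 ft from B (one-third of the span from the peak).
ΣF_x = 0: B_x = 0.
ΣF_y = 0: B_y − 1650 − ½·171.6·9.6 − 650 − 1050 = 0 → B_y = 4174 lb.
ΣM about B: M_B − 1650·8.2 − (½·171.6·9.6)·8.9 − 650·11 − 1050·6.3 = 0 → M_B = 34630 lb·ft.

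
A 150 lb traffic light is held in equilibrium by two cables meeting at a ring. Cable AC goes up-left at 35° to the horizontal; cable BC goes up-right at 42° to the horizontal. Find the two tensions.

T_AC = 114.4 lb, T_BC = 126.1 lb

ΣF_x = 0: −T_AC·cos35° + T_BC·cos42° = 0 → T_BC = 1.10228·T_AC.
ΣF_y = 0: T_AC·sin35° + T_BC·sin42° = 150.
Substitute: T_AC·(0.573576 + 1.10228·0.669131) = 150 → T_AC = 114.404 ≈ 114.4 lb.
Then T_BC = 1.10228 × 114.404 = 126.1 lb.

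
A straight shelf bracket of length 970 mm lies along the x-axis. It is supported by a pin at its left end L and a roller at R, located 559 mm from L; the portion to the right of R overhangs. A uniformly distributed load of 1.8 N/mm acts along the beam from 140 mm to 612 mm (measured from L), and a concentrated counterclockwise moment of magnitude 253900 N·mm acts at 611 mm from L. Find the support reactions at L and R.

Resultant of the distributed load: 1.8 × 472 = 849.6 N at 376 mm from L.
Moments about L: R_y·559 − (1.8·472)·376 + 253900 = 0 → R_y = 65549.6/559 = 117.262 ≈ 117.3 N.
ΣF_y = 0: L_y + 117.262 − 1.8·472 = 0 → L_y = 732.3 N.
ΣF_x = 0: no horizontal applied forces, so L_x = 0.

L_x = 0, L_y = 732.3 N, R_y = 117.3 N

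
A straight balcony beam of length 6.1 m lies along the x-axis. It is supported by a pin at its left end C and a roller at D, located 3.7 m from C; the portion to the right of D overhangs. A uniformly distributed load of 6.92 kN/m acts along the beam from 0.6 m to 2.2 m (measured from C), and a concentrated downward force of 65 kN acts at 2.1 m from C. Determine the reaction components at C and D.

C_x = 0, C_y = 34.99 kN, D_y = 41.08 kN

Resultant of the distributed load: 6.92 × 1.6 = 11.072 kN at 1.4 m from C.
Taking moments about C: D_y·3.7 − (6.92·1.6)·1.4 − 65·2.1 = 0 → D_y = 152.0008/3.7 = 41.0813 ≈ 41.08 kN.
ΣF_y = 0: C_y + 41.0813 − 6.92·1.6 − 65 = 0 → C_y = 34.99 kN.
ΣF_x = 0: no horizontal applied forces, so C_x = 0.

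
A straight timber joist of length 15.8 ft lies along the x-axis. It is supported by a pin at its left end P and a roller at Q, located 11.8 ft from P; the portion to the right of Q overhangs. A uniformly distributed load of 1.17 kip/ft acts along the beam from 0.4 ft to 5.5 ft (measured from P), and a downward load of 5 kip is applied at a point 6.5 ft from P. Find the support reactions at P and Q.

P_x = 0, P_y = 6.721 kip, Q_y = 4.246 kip

Resultant of the distributed load: 1.17 × 5.1 = 5.967 kip at 2.95 ft from P.
ΣM about P: Q_y·11.8 − (1.17·5.1)·2.95 − 5·6.5 = 0 → Q_y = 50.10265/11.8 = 4.24599 ≈ 4.246 kip.
ΣF_y = 0: P_y + 4.24599 − 1.17·5.1 − 5 = 0 → P_y = 6.721 kip.
ΣF_x = 0: no horizontal applied forces, so P_x = 0.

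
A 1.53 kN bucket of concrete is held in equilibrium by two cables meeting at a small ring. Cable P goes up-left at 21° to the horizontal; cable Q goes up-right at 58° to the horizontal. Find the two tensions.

T_P = 0.8260 kN, T_Q = 1.455 kN

ΣF_x = 0: −T_P·cos21° + T_Q·cos58° = 0 → T_Q = 1.76174·T_P.
ΣF_y = 0: T_P·sin21° + T_Q·sin58° = 1.53.
Substitute: T_P·(0.358368 + 1.76174·0.848048) = 1.53 → T_P = 0.825952 ≈ 0.8260 kN.
Then T_Q = 1.76174 × 0.825952 = 1.455 kN.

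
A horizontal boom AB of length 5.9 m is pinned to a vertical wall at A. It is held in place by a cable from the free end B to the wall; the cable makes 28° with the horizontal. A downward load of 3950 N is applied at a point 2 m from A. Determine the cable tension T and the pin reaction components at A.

T = 2852 N, A_x = 2518 N, A_y = 2611 N

ΣM about A: T·sin28°·5.9 − 3950·2 = 0 → T = 7900/(5.9·0.469472) = 2852.1 ≈ 2852 N.
ΣF_x = 0: A_x − T·cos28° = 0 → A_x = 2852.1 × 0.882948 = 2518 N.
ΣF_y = 0: A_y + T·sin28° − 3950 = 0 → A_y = 3950 − 2852.1 × 0.469472 = 2611 N.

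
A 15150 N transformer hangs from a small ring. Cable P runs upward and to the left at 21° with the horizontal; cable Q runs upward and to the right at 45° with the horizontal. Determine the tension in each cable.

T_P = 11730 N, T_Q = 15480 N

ΣF_x = 0: −T_P·cos21° + T_Q·cos45° = 0 → T_Q = 1.32028·T_P.
ΣF_y = 0: T_P·sin21° + T_Q·sin45° = 15150.
Substitute: T_P·(0.358368 + 1.32028·0.707107) = 15150 → T_P = 11726.5 ≈ 11730 N.
Then T_Q = 1.32028 × 11726.5 = 15480 N.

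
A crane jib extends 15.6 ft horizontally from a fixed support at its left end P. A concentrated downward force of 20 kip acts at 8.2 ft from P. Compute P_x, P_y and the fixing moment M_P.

ΣF_x = 0: P_x = 0.
ΣF_y = 0: P_y − 20 = 0 → P_y = 20.00 kip.
ΣM about P: M_P − 20·8.2 = 0 → M_P = 164.0 kip·ft.

P_x = 0, P_y = 20.00 kip, M_P = 164.0 kip·ft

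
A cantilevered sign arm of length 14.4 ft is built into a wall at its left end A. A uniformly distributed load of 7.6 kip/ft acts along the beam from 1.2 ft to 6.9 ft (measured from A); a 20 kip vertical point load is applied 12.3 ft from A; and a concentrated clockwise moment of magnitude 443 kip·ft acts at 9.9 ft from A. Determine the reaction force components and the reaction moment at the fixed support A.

A_x = 0, A_y = 63.32 kip, M_A = 864.4 kip·ft

Resultant of the distributed load: 7.6 × 5.7 = 43.32 kip at 4.05 ft from A.
ΣF_x = 0: A_x = 0.
ΣF_y = 0: A_y − 7.6·5.7 − 20 = 0 → A_y = 63.32 kip.
ΣM about A: M_A − (7.6·5.7)·4.05 − 20·12.3 − 443 = 0 → M_A = 864.4 kip·ft.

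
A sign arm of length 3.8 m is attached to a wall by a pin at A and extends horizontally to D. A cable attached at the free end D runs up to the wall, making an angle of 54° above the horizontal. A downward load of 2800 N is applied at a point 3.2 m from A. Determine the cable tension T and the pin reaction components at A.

T = 2915 N, A_x = 1713 N, A_y = 442.1 N

ΣM about A: T·sin54°·3.8 − 2800·3.2 = 0 → T = 8960/(3.8·0.809017) = 2914.52 ≈ 2915 N.
ΣF_x = 0: A_x − T·cos54° = 0 → A_x = 2914.52 × 0.587785 = 1713 N.
ΣF_y = 0: A_y + T·sin54° − 2800 = 0 → A_y = 2800 − 2914.52 × 0.809017 = 442.1 N.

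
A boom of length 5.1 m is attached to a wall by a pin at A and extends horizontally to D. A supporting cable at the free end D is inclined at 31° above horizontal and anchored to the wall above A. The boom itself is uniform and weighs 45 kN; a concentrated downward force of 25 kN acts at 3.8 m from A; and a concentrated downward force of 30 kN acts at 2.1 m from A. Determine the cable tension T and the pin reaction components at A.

ΣM about A: T·sin31°·5.1 − 45·2.55 − 25·3.8 − 30·2.1 = 0 → T = 272.75/(5.1·0.515038) = 103.838 ≈ 103.8 kN.
ΣF_x = 0: A_x − T·cos31° = 0 → A_x = 103.838 × 0.857167 = 89.01 kN.
ΣF_y = 0: A_y + T·sin31° − 45 − 25 − 30 = 0 → A_y = 100 − 103.838 × 0.515038 = 46.52 kN.

T = 103.8 kN, A_x = 89.01 kN, A_y = 46.52 kN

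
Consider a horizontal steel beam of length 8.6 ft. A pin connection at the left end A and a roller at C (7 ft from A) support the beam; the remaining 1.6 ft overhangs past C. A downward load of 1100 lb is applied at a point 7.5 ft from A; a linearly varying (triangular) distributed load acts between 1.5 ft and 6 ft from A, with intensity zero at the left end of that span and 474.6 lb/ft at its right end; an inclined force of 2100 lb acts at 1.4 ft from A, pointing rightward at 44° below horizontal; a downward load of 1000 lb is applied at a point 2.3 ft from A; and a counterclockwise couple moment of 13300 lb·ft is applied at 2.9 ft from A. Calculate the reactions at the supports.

A_x = -1511 lb, A_y = 4041 lb, C_y = 585.4 lb

Resultant of the triangular load: ½ × 474.6 × 4.5 = 1067.85 lb, acting at 4.5 ft from A (one-third of the span from the peak).
Moments about A: C_y·7 − 1100·7.5 − (½·474.6·4.5)·4.5 − 2100·sin44°·1.4 − 1000·2.3 + 13300 = 0 → C_y = 4097.62/7 = 585.374 ≈ 585.4 lb.
ΣF_y = 0: A_y + 585.374 − 1100 − ½·474.6·4.5 − 2100·sin44° − 1000 = 0 → A_y = 4041 lb.
ΣF_x = 0: A_x + 2100·cos44° = 0 → A_x = -1511 lb.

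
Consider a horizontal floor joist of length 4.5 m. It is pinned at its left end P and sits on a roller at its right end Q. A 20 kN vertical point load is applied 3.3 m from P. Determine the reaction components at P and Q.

P_x = 0, P_y = 5.333 kN, Q_y = 14.67 kN

Moments about P: Q_y·4.5 − 20·3.3 = 0 → Q_y = 66/4.5 = 14.6667 ≈ 14.67 kN.
ΣF_y = 0: P_y + 14.6667 − 20 = 0 → P_y = 5.333 kN.
ΣF_x = 0: no horizontal applied forces, so P_x = 0.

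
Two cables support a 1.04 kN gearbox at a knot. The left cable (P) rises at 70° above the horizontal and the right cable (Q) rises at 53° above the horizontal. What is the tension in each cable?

ΣF_x = 0: −T_P·cos70° + T_Q·cos53° = 0 → T_Q = 0.568314·T_P.
ΣF_y = 0: T_P·sin70° + T_Q·sin53° = 1.04.
Substitute: T_P·(0.939693 + 0.568314·0.798636) = 1.04 → T_P = 0.746285 ≈ 0.7463 kN.
Then T_Q = 0.568314 × 0.746285 = 0.4241 kN.

T_P = 0.7463 kN, T_Q = 0.4241 kN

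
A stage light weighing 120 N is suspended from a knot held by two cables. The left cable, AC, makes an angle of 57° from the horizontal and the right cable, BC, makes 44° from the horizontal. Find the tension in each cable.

T_AC = 87.94 N, T_BC = 66.58 N

ΣF_x = 0: −T_AC·cos57° + T_BC·cos44° = 0 → T_BC = 0.757137·T_AC.
ΣF_y = 0: T_AC·sin57° + T_BC·sin44° = 120.
Substitute: T_AC·(0.838671 + 0.757137·0.694658) = 120 → T_AC = 87.9364 ≈ 87.94 N.
Then T_BC = 0.757137 × 87.9364 = 66.58 N.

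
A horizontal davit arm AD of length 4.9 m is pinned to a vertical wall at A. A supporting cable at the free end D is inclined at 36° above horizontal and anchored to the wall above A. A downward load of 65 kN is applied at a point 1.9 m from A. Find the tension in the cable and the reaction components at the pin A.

T = 42.88 kN, A_x = 34.69 kN, A_y = 39.80 kN

ΣM about A: T·sin36°·4.9 − 65·1.9 = 0 → T = 123.5/(4.9·0.587785) = 42.8798 ≈ 42.88 kN.
ΣF_x = 0: A_x − T·cos36° = 0 → A_x = 42.8798 × 0.809017 = 34.69 kN.
ΣF_y = 0: A_y + T·sin36° − 65 = 0 → A_y = 65 − 42.8798 × 0.587785 = 39.80 kN.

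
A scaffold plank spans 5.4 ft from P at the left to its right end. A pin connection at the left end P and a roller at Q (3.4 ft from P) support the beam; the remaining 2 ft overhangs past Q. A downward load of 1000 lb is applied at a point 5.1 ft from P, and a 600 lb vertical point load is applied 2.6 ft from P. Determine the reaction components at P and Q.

P_x = 0, P_y = -358.8 lb, Q_y = 1959 lb

ΣM about P: Q_y·3.4 − 1000·5.1 − 600·2.6 = 0 → Q_y = 6660/3.4 = 1958.82 ≈ 1959 lb.
ΣF_y = 0: P_y + 1958.82 − 1000 − 600 = 0 → P_y = -358.8 lb.
ΣF_x = 0: no horizontal applied forces, so P_x = 0.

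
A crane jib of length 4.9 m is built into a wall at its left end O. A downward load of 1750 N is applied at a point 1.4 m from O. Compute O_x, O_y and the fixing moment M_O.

ΣF_x = 0: O_x = 0.
ΣF_y = 0: O_y − 1750 = 0 → O_y = 1750 N.
ΣM about O: M_O − 1750·1.4 = 0 → M_O = 2450 N·m.

O_x = 0, O_y = 1750 N, M_O = 2450 N·m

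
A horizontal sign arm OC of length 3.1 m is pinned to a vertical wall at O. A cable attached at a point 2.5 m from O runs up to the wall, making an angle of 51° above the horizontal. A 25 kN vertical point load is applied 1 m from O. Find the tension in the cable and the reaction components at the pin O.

T = 12.87 kN, O_x = 8.098 kN, O_y = 15.00 kN

ΣM about O: T·sin51°·2.5 − 25·1 = 0 → T = 25/(2.5·0.777146) = 12.8676 ≈ 12.87 kN.
ΣF_x = 0: O_x − T·cos51° = 0 → O_x = 12.8676 × 0.62932 = 8.098 kN.
ΣF_y = 0: O_y + T·sin51° − 25 = 0 → O_y = 25 − 12.8676 × 0.777146 = 15.00 kN.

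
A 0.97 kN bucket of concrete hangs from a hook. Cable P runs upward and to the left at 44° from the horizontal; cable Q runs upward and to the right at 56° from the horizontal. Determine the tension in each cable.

ΣF_x = 0: −T_P·cos44° + T_Q·cos56° = 0 → T_Q = 1.28639·T_P.
ΣF_y = 0: T_P·sin44° + T_Q·sin56° = 0.97.
Substitute: T_P·(0.694658 + 1.28639·0.829038) = 0.97 → T_P = 0.550785 ≈ 0.5508 kN.
Then T_Q = 1.28639 × 0.550785 = 0.7085 kN.

T_P = 0.5508 kN, T_Q = 0.7085 kN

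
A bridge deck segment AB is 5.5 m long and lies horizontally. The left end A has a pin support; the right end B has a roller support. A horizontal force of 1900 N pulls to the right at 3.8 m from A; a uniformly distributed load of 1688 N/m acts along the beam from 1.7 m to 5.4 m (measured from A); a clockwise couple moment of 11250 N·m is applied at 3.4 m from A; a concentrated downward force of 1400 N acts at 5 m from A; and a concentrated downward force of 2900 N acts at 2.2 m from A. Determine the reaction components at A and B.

A_x = -1900 N, A_y = 2036 N, B_y = 8509 N

Resultant of the distributed load: 1688 × 3.7 = 6245.6 N at 3.55 m from A.
Moments about A: B_y·5.5 − (1688·3.7)·3.55 − 11250 − 1400·5 − 2900·2.2 = 0 → B_y = 46801.88/5.5 = 8509.43 ≈ 8509 N.
ΣF_y = 0: A_y + 8509.43 − 1688·3.7 − 1400 − 2900 = 0 → A_y = 2036 N.
ΣF_x = 0: A_x + 1900 = 0 → A_x = -1900 N.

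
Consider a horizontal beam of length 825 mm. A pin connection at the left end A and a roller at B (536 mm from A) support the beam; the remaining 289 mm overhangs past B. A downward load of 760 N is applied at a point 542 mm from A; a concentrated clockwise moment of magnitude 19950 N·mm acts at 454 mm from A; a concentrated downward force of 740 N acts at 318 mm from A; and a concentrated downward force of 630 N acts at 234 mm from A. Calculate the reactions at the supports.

Taking moments about A: B_y·536 − 760·542 − 19950 − 740·318 − 630·234 = 0 → B_y = 814610/536 = 1519.79 ≈ 1520 N.
ΣF_y = 0: A_y + 1519.79 − 760 − 740 − 630 = 0 → A_y = 610.2 N.
ΣF_x = 0: no horizontal applied forces, so A_x = 0.

A_x = 0, A_y = 610.2 N, B_y = 1520 N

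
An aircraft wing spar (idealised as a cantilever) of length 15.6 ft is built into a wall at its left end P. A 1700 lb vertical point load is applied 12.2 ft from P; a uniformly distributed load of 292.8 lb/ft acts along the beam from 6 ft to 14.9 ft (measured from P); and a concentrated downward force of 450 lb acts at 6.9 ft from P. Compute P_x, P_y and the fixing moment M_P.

P_x = 0, P_y = 4756 lb, M_P = 51080 lb·ft

Resultant of the distributed load: 292.8 × 8.9 = 2605.92 lb at 10.45 ft from P.
ΣF_x = 0: P_x = 0.
ΣF_y = 0: P_y − 1700 − 292.8·8.9 − 450 = 0 → P_y = 4756 lb.
ΣM about P: M_P − 1700·12.2 − (292.8·8.9)·10.45 − 450·6.9 = 0 → M_P = 51080 lb·ft.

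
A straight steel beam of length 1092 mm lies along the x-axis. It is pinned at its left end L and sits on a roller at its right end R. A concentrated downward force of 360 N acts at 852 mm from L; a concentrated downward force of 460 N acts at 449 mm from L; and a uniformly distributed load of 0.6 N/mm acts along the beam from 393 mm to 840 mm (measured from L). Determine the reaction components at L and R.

L_x = 0, L_y = 466.8 N, R_y = 621.4 N

Resultant of the distributed load: 0.6 × 447 = 268.2 N at 616.5 mm from L.
ΣM about L: R_y·1092 − 360·852 − 460·449 − (0.6·447)·616.5 = 0 → R_y = 678605.3/1092 = 621.433 ≈ 621.4 N.
ΣF_y = 0: L_y + 621.433 − 360 − 460 − 0.6·447 = 0 → L_y = 466.8 N.
ΣF_x = 0: no horizontal applied forces, so L_x = 0.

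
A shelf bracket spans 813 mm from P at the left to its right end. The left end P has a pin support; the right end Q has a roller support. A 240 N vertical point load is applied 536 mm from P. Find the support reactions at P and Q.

ΣM about P: Q_y·813 − 240·536 = 0 → Q_y = 128640/813 = 158.229 ≈ 158.2 N.
ΣF_y = 0: P_y + 158.229 − 240 = 0 → P_y = 81.77 N.
ΣF_x = 0: no horizontal applied forces, so P_x = 0.

P_x = 0, P_y = 81.77 N, Q_y = 158.2 N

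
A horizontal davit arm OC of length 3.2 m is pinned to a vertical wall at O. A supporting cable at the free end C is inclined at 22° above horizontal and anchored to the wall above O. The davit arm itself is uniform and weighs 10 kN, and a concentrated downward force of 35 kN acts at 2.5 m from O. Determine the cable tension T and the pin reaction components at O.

T = 86.34 kN, O_x = 80.05 kN, O_y = 12.66 kN

ΣM about O: T·sin22°·3.2 − 10·1.6 − 35·2.5 = 0 → T = 103.5/(3.2·0.374607) = 86.3405 ≈ 86.34 kN.
ΣF_x = 0: O_x − T·cos22° = 0 → O_x = 86.3405 × 0.927184 = 80.05 kN.
ΣF_y = 0: O_y + T·sin22° − 10 − 35 = 0 → O_y = 45 − 86.3405 × 0.374607 = 12.66 kN.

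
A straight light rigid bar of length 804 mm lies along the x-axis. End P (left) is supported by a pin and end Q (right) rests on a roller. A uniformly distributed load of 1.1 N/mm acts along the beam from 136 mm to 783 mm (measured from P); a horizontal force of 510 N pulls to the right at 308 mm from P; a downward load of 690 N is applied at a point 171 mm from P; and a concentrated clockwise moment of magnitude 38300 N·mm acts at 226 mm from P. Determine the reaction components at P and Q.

P_x = -510.0 N, P_y = 800.6 N, Q_y = 601.1 N

Resultant of the distributed load: 1.1 × 647 = 711.7 N at 459.5 mm from P.
ΣM about P: Q_y·804 − (1.1·647)·459.5 − 690·171 − 38300 = 0 → Q_y = 483316.15/804 = 601.139 ≈ 601.1 N.
ΣF_y = 0: P_y + 601.139 − 1.1·647 − 690 = 0 → P_y = 800.6 N.
ΣF_x = 0: P_x + 510 = 0 → P_x = -510.0 N.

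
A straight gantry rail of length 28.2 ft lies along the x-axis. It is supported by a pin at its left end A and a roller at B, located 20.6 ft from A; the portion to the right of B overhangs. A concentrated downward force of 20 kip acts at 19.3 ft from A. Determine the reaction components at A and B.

A_x = 0, A_y = 1.262 kip, B_y = 18.74 kip

Moments about A: B_y·20.6 − 20·19.3 = 0 → B_y = 386/20.6 = 18.7379 ≈ 18.74 kip.
ΣF_y = 0: A_y + 18.7379 − 20 = 0 → A_y = 1.262 kip.
ΣF_x = 0: no horizontal applied forces, so A_x = 0.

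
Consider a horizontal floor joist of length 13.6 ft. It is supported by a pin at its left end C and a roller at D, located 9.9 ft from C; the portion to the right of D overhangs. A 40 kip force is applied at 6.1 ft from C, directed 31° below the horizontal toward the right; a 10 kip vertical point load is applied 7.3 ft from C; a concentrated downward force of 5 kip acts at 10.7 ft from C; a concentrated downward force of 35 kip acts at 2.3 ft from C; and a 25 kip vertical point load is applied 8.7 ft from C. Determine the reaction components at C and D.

C_x = -34.29 kip, C_y = 40.03 kip, D_y = 55.57 kip

Taking moments about C: D_y·9.9 − 40·sin31°·6.1 − 10·7.3 − 5·10.7 − 35·2.3 − 25·8.7 = 0 → D_y = 550.169/9.9 = 55.5726 ≈ 55.57 kip.
ΣF_y = 0: C_y + 55.5726 − 40·sin31° − 10 − 5 − 35 − 25 = 0 → C_y = 40.03 kip.
ΣF_x = 0: C_x + 40·cos31° = 0 → C_x = -34.29 kip.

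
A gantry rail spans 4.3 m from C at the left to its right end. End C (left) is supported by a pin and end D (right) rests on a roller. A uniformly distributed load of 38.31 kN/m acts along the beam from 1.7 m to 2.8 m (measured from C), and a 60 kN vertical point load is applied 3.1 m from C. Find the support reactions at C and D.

Resultant of the distributed load: 38.31 × 1.1 = 42.141 kN at 2.25 m from C.
Taking moments about C: D_y·4.3 − (38.31·1.1)·2.25 − 60·3.1 = 0 → D_y = 280.81725/4.3 = 65.3063 ≈ 65.31 kN.
ΣF_y = 0: C_y + 65.3063 − 38.31·1.1 − 60 = 0 → C_y = 36.83 kN.
ΣF_x = 0: no horizontal applied forces, so C_x = 0.

C_x = 0, C_y = 36.83 kN, D_y = 65.31 kN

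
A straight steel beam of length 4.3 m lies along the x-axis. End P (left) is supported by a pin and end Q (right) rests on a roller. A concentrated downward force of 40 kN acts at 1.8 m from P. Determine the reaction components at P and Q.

Moments about P: Q_y·4.3 − 40·1.8 = 0 → Q_y = 72/4.3 = 16.7442 ≈ 16.74 kN.
ΣF_y = 0: P_y + 16.7442 − 40 = 0 → P_y = 23.26 kN.
ΣF_x = 0: no horizontal applied forces, so P_x = 0.

P_x = 0, P_y = 23.26 kN, Q_y = 16.74 kN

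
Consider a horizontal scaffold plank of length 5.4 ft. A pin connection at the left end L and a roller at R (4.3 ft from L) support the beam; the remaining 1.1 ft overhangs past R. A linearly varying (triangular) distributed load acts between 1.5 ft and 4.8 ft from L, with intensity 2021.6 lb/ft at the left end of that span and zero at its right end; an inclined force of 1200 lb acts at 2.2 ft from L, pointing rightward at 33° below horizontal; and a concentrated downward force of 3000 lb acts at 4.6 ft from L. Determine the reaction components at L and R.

L_x = -1006 lb, L_y = 1429 lb, R_y = 5561 lb

Resultant of the triangular load: ½ × 2021.6 × 3.3 = 3335.64 lb, acting at 2.6 ft from L (one-third of the span from the peak).
Moments about L: R_y·4.3 − (½·2021.6·3.3)·2.6 − 1200·sin33°·2.2 − 3000·4.6 = 0 → R_y = 23910.5/4.3 = 5560.58 ≈ 5561 lb.
ΣF_y = 0: L_y + 5560.58 − ½·2021.6·3.3 − 1200·sin33° − 3000 = 0 → L_y = 1429 lb.
ΣF_x = 0: L_x + 1200·cos33° = 0 → L_x = -1006 lb.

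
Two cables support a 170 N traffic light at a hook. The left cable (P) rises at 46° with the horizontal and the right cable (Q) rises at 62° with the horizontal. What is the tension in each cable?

T_P = 83.92 N, T_Q = 124.2 N

ΣF_x = 0: −T_P·cos46° + T_Q·cos62° = 0 → T_Q = 1.47966·T_P.
ΣF_y = 0: T_P·sin46° + T_Q·sin62° = 170.
Substitute: T_P·(0.71934 + 1.47966·0.882948) = 170 → T_P = 83.9173 ≈ 83.92 N.
Then T_Q = 1.47966 × 83.9173 = 124.2 N.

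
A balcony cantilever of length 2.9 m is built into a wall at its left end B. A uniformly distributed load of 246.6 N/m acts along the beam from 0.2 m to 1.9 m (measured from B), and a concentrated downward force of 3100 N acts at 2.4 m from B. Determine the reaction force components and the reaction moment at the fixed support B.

B_x = 0, B_y = 3519 N, M_B = 7880 N·m

Resultant of the distributed load: 246.6 × 1.7 = 419.22 N at 1.05 m from B.
ΣF_x = 0: B_x = 0.
ΣF_y = 0: B_y − 246.6·1.7 − 3100 = 0 → B_y = 3519 N.
ΣM about B: M_B − (246.6·1.7)·1.05 − 3100·2.4 = 0 → M_B = 7880 N·m.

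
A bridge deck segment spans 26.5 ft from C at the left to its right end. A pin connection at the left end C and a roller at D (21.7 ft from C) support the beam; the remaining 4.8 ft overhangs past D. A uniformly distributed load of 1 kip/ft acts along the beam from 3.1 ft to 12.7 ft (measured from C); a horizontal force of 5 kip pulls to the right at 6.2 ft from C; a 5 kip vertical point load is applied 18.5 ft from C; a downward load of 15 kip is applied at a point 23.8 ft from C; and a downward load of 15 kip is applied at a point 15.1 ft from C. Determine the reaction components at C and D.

Resultant of the distributed load: 1 × 9.6 = 9.6 kip at 7.9 ft from C.
Moments about C: D_y·21.7 − (1·9.6)·7.9 − 5·18.5 − 15·23.8 − 15·15.1 = 0 → D_y = 751.84/21.7 = 34.647 ≈ 34.65 kip.
ΣF_y = 0: C_y + 34.647 − 1·9.6 − 5 − 15 − 15 = 0 → C_y = 9.953 kip.
ΣF_x = 0: C_x + 5 = 0 → C_x = -5.000 kip.

C_x = -5.000 kip, C_y = 9.953 kip, D_y = 34.65 kip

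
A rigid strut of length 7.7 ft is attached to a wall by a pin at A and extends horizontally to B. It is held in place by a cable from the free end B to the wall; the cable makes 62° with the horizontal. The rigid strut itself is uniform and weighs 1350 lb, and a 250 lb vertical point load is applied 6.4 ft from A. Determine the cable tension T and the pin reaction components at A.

ΣM about A: T·sin62°·7.7 − 1350·3.85 − 250·6.4 = 0 → T = 6797.5/(7.7·0.882948) = 999.824 ≈ 999.8 lb.
ΣF_x = 0: A_x − T·cos62° = 0 → A_x = 999.824 × 0.469472 = 469.4 lb.
ΣF_y = 0: A_y + T·sin62° − 1350 − 250 = 0 → A_y = 1600 − 999.824 × 0.882948 = 717.2 lb.

T = 999.8 lb, A_x = 469.4 lb, A_y = 717.2 lb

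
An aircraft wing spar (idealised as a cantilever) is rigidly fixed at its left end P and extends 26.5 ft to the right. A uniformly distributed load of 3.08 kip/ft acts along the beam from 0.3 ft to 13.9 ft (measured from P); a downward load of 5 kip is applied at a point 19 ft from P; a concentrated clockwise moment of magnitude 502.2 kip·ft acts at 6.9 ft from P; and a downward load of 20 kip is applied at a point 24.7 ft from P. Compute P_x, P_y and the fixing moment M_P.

Resultant of the distributed load: 3.08 × 13.6 = 41.888 kip at 7.1 ft from P.
ΣF_x = 0: P_x = 0.
ΣF_y = 0: P_y − 3.08·13.6 − 5 − 20 = 0 → P_y = 66.89 kip.
ΣM about P: M_P − (3.08·13.6)·7.1 − 5·19 − 502.2 − 20·24.7 = 0 → M_P = 1389 kip·ft.

P_x = 0, P_y = 66.89 kip, M_P = 1389 kip·ft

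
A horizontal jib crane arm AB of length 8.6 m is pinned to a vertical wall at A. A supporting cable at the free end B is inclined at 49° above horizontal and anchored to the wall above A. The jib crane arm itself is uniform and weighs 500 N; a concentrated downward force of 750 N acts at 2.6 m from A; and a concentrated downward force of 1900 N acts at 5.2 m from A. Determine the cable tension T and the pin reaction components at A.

ΣM about A: T·sin49°·8.6 − 500·4.3 − 750·2.6 − 1900·5.2 = 0 → T = 13980/(8.6·0.75471) = 2153.92 ≈ 2154 N.
ΣF_x = 0: A_x − T·cos49° = 0 → A_x = 2153.92 × 0.656059 = 1413 N.
ΣF_y = 0: A_y + T·sin49° − 500 − 750 − 1900 = 0 → A_y = 3150 − 2153.92 × 0.75471 = 1524 N.

T = 2154 N, A_x = 1413 N, A_y = 1524 N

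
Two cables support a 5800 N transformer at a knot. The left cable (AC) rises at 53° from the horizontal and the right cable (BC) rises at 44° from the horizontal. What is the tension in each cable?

ΣF_x = 0: −T_AC·cos53° + T_BC·cos44° = 0 → T_BC = 0.836621·T_AC.
ΣF_y = 0: T_AC·sin53° + T_BC·sin44° = 5800.
Substitute: T_AC·(0.798636 + 0.836621·0.694658) = 5800 → T_AC = 4203.5 ≈ 4204 N.
Then T_BC = 0.836621 × 4203.5 = 3517 N.

T_AC = 4204 N, T_BC = 3517 N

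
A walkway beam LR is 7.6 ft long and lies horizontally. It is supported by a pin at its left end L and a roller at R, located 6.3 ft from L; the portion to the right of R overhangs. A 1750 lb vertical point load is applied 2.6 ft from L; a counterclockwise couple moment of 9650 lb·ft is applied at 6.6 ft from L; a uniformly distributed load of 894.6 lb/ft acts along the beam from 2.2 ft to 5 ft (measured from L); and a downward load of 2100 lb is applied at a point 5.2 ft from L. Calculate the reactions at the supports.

Resultant of the distributed load: 894.6 × 2.8 = 2504.88 lb at 3.6 ft from L.
Moments about L: R_y·6.3 − 1750·2.6 + 9650 − (894.6·2.8)·3.6 − 2100·5.2 = 0 → R_y = 14837.568/6.3 = 2355.17 ≈ 2355 lb.
ΣF_y = 0: L_y + 2355.17 − 1750 − 894.6·2.8 − 2100 = 0 → L_y = 4000 lb.
ΣF_x = 0: no horizontal applied forces, so L_x = 0.

L_x = 0, L_y = 4000 lb, R_y = 2355 lb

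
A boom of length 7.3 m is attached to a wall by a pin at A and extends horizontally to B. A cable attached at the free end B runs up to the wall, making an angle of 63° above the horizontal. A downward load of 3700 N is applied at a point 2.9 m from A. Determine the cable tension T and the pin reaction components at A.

T = 1650 N, A_x = 748.9 N, A_y = 2230 N

ΣM about A: T·sin63°·7.3 − 3700·2.9 = 0 → T = 10730/(7.3·0.891007) = 1649.66 ≈ 1650 N.
ΣF_x = 0: A_x − T·cos63° = 0 → A_x = 1649.66 × 0.45399 = 748.9 N.
ΣF_y = 0: A_y + T·sin63° − 3700 = 0 → A_y = 3700 − 1649.66 × 0.891007 = 2230 N.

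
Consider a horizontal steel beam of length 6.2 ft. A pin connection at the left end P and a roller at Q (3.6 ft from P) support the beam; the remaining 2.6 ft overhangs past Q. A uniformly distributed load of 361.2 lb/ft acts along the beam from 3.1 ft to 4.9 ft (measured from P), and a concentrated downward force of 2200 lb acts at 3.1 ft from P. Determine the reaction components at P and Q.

P_x = 0, P_y = 233.3 lb, Q_y = 2617 lb

Resultant of the distributed load: 361.2 × 1.8 = 650.16 lb at 4 ft from P.
ΣM about P: Q_y·3.6 − (361.2·1.8)·4 − 2200·3.1 = 0 → Q_y = 9420.64/3.6 = 2616.84 ≈ 2617 lb.
ΣF_y = 0: P_y + 2616.84 − 361.2·1.8 − 2200 = 0 → P_y = 233.3 lb.
ΣF_x = 0: no horizontal applied forces, so P_x = 0.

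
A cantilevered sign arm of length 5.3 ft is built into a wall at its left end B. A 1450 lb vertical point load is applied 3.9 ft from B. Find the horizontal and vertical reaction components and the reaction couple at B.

ΣF_x = 0: B_x = 0.
ΣF_y = 0: B_y − 1450 = 0 → B_y = 1450 lb.
ΣM about B: M_B − 1450·3.9 = 0 → M_B = 5655 lb·ft.

B_x = 0, B_y = 1450 lb, M_B = 5655 lb·ft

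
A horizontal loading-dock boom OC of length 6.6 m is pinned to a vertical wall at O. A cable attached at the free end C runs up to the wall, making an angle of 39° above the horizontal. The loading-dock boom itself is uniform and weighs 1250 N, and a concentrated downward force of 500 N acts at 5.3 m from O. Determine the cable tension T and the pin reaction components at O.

T = 1631 N, O_x = 1268 N, O_y = 723.5 N

ΣM about O: T·sin39°·6.6 − 1250·3.3 − 500·5.3 = 0 → T = 6775/(6.6·0.62932) = 1631.15 ≈ 1631 N.
ΣF_x = 0: O_x − T·cos39° = 0 → O_x = 1631.15 × 0.777146 = 1268 N.
ΣF_y = 0: O_y + T·sin39° − 1250 − 500 = 0 → O_y = 1750 − 1631.15 × 0.62932 = 723.5 N.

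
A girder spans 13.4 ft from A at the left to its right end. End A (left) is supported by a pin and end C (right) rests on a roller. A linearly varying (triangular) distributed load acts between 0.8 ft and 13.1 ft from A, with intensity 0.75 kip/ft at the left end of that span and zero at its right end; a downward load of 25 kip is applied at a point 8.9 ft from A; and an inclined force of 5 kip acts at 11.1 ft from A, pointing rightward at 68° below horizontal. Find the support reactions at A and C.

Resultant of the triangular load: ½ × 0.75 × 12.3 = 4.6125 kip, acting at 4.9 ft from A (one-third of the span from the peak).
ΣM about A: C_y·13.4 − (½·0.75·12.3)·4.9 − 25·8.9 − 5·sin68°·11.1 = 0 → C_y = 296.56/13.4 = 22.1313 ≈ 22.13 kip.
ΣF_y = 0: A_y + 22.1313 − ½·0.75·12.3 − 25 − 5·sin68° = 0 → A_y = 12.12 kip.
ΣF_x = 0: A_x + 5·cos68° = 0 → A_x = -1.873 kip.

A_x = -1.873 kip, A_y = 12.12 kip, C_y = 22.13 kip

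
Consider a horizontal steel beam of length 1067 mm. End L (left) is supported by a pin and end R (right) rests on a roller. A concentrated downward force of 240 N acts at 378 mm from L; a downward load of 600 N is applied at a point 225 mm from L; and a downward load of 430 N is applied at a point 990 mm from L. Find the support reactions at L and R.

L_x = 0, L_y = 659.5 N, R_y = 610.5 N

Taking moments about L: R_y·1067 − 240·378 − 600·225 − 430·990 = 0 → R_y = 651420/1067 = 610.515 ≈ 610.5 N.
ΣF_y = 0: L_y + 610.515 − 240 − 600 − 430 = 0 → L_y = 659.5 N.
ΣF_x = 0: no horizontal applied forces, so L_x = 0.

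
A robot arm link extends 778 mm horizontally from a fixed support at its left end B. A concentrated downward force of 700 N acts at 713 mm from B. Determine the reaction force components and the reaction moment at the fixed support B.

B_x = 0, B_y = 700.0 N, M_B = 499100 N·mm

ΣF_x = 0: B_x = 0.
ΣF_y = 0: B_y − 700 = 0 → B_y = 700.0 N.
ΣM about B: M_B − 700·713 = 0 → M_B = 499100 N·mm.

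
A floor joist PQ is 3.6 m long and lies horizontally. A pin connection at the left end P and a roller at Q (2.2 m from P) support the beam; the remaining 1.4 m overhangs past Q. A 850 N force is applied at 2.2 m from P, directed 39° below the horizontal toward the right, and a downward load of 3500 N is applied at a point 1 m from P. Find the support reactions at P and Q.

Moments about P: Q_y·2.2 − 850·sin39°·2.2 − 3500·1 = 0 → Q_y = 4676.83/2.2 = 2125.83 ≈ 2126 N.
ΣF_y = 0: P_y + 2125.83 − 850·sin39° − 3500 = 0 → P_y = 1909 N.
ΣF_x = 0: P_x + 850·cos39° = 0 → P_x = -660.6 N.

P_x = -660.6 N, P_y = 1909 N, Q_y = 2126 N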